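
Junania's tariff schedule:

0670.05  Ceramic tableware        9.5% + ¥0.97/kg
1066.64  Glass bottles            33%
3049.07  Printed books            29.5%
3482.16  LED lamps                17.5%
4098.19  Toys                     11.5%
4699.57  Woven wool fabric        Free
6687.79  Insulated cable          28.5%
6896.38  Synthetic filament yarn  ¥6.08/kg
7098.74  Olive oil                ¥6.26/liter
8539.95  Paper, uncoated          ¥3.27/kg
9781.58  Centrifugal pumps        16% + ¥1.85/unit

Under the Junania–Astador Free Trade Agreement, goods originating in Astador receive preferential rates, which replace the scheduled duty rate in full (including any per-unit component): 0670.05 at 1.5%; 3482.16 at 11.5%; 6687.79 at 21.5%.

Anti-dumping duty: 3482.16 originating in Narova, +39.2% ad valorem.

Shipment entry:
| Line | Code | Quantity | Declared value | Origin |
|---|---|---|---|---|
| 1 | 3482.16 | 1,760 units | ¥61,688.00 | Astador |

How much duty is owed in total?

¥7,094.12

Line 1 (3482.16, Astador, 1,760 units, ¥61,688.00):
Base rate for 3482.16 is 17.5%.
Origin Astador qualifies under the Junania–Astador agreement and 3482.16 is covered: preferential rate 11.5% applies instead.
The additional-duty order on 3482.16 targets Narova, not Astador; it does not apply.
Duty = ¥61,688.00 × 11.5% = ¥7,094.12.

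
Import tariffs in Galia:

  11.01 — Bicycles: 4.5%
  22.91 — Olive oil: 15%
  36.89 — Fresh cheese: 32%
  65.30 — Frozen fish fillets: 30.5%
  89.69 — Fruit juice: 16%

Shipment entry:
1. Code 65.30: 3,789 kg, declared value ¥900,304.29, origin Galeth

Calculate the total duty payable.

Line 1 (65.30, Galeth, 3,789 kg, ¥900,304.29):
Base rate for 65.30 is 30.5%.
Duty = ¥900,304.29 × 30.5% = ¥274,592.81.

¥274,592.81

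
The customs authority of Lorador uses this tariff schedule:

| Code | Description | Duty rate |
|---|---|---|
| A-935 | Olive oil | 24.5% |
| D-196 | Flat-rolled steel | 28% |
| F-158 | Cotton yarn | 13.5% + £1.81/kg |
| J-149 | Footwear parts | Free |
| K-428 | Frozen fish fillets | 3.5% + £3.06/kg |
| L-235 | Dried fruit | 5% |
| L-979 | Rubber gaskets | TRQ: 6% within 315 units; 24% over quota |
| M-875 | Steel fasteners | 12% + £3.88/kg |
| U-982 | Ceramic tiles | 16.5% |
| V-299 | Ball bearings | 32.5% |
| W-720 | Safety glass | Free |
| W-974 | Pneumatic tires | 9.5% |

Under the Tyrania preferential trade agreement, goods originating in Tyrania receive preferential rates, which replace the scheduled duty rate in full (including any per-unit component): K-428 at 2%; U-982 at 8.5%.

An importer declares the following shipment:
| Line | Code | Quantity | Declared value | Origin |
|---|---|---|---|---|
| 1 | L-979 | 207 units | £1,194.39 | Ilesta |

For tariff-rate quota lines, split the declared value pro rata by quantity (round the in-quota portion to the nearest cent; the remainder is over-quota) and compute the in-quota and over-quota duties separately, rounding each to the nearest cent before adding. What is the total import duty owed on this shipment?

Line 1 (L-979, Ilesta, 207 units, £1,194.39):
Code L-979 is under a tariff-rate quota (threshold 315 units). Quantity 207 units is within the quota, so the in-quota rate 6% applies to the full value.
Duty = £1,194.39 × 6% = £71.66.

£71.66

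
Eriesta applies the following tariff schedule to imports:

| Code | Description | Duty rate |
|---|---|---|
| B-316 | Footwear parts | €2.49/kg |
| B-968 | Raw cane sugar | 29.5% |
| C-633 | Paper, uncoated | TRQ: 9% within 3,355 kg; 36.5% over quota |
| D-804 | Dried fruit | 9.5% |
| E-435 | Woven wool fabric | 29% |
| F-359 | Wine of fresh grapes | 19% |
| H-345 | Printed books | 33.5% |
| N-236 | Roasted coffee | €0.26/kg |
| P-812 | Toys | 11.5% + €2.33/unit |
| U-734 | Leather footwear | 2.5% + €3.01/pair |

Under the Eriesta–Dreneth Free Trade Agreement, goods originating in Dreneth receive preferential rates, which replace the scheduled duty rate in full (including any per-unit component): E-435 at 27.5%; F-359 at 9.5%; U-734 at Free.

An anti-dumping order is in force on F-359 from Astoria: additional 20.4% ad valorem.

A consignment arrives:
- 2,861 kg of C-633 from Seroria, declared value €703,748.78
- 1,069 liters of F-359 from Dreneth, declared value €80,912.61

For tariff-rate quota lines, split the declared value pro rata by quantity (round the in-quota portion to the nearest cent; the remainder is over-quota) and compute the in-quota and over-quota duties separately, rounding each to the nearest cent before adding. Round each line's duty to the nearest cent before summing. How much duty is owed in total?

€71,024.09

Line 1 (C-633, Seroria, 2,861 kg, €703,748.78):
Code C-633 is under a tariff-rate quota (threshold 3,355 kg). Quantity 2,861 kg is within the quota, so the in-quota rate 9% applies to the full value.
Duty = €703,748.78 × 9% = €63,337.39.
Line 2 (F-359, Dreneth, 1,069 liters, €80,912.61):
Base rate for F-359 is 19%.
Origin Dreneth qualifies under the Eriesta–Dreneth agreement and F-359 is covered: preferential rate 9.5% applies instead.
The additional-duty order on F-359 targets Astoria, not Dreneth; it does not apply.
Duty = €80,912.61 × 9.5% = €7,686.70.
Total = €63,337.39 + €7,686.70 = €71,024.09.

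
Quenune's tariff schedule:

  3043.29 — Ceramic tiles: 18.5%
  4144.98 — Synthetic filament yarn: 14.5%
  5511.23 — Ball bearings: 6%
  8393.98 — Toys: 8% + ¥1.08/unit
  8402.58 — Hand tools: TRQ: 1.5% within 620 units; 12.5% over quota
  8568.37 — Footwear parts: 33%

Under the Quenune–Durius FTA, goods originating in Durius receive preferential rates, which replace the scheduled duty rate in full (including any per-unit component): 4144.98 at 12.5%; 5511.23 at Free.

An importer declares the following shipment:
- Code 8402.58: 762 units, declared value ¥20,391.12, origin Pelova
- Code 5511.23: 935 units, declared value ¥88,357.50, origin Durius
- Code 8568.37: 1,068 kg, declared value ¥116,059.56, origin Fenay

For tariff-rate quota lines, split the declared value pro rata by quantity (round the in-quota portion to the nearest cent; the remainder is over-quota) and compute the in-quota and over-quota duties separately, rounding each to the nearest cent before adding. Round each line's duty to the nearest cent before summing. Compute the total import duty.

Line 1 (8402.58, Pelova, 762 units, ¥20,391.12):
Code 8402.58 is under a tariff-rate quota (threshold 620 units). In-quota: 620 units at 1.5%; over-quota: 142 units at 12.5%.
Pro-rata value split: in-quota = ¥20,391.12 × 620/762 = ¥16,591.20; over-quota = ¥20,391.12 − ¥16,591.20 = ¥3,799.92.
In-quota duty = ¥16,591.20 × 1.5% = ¥248.87. Over-quota duty = ¥3,799.92 × 12.5% = ¥474.99.
Line duty = ¥248.87 + ¥474.99 = ¥723.86.
Line 2 (5511.23, Durius, 935 units, ¥88,357.50):
Base rate for 5511.23 is 6%.
Origin Durius qualifies under the Quenune–Durius agreement and 5511.23 is covered: preferential rate Free applies instead.
Duty = ¥88,357.50 × 0% = ¥0.00.
Line 3 (8568.37, Fenay, 1,068 kg, ¥116,059.56):
Base rate for 8568.37 is 33%.
Duty = ¥116,059.56 × 33% = ¥38,299.65.
Total = ¥723.86 + ¥0.00 + ¥38,299.65 = ¥39,023.51.

¥39,023.51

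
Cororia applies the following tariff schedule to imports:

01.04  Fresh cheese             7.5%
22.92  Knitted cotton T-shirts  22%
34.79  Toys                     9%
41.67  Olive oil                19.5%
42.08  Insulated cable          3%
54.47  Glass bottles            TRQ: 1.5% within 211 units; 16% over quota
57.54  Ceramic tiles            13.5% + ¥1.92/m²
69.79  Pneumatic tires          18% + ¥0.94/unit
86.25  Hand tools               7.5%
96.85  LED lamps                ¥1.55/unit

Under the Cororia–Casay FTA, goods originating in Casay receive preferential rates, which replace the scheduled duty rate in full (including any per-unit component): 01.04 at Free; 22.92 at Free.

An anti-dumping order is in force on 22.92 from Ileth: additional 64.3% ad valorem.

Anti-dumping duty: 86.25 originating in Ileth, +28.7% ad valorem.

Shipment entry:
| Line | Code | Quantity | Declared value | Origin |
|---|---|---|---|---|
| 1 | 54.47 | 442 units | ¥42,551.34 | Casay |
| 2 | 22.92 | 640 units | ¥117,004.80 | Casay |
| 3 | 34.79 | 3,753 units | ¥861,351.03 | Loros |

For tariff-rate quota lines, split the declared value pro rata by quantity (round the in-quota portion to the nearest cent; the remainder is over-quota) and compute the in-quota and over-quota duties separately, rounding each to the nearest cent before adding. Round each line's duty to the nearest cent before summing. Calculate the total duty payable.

Line 1 (54.47, Casay, 442 units, ¥42,551.34):
Code 54.47 is under a tariff-rate quota (threshold 211 units). In-quota: 211 units at 1.5%; over-quota: 231 units at 16%.
Pro-rata value split: in-quota = ¥42,551.34 × 211/442 = ¥20,312.97; over-quota = ¥42,551.34 − ¥20,312.97 = ¥22,238.37.
In-quota duty = ¥20,312.97 × 1.5% = ¥304.69. Over-quota duty = ¥22,238.37 × 16% = ¥3,558.14.
Line duty = ¥304.69 + ¥3,558.14 = ¥3,862.83.
Line 2 (22.92, Casay, 640 units, ¥117,004.80):
Base rate for 22.92 is 22%.
Origin Casay qualifies under the Cororia–Casay agreement and 22.92 is covered: preferential rate Free applies instead.
The additional-duty order on 22.92 targets Ileth, not Casay; it does not apply.
Duty = ¥117,004.80 × 0% = ¥0.00.
Line 3 (34.79, Loros, 3,753 units, ¥861,351.03):
Base rate for 34.79 is 9%.
Duty = ¥861,351.03 × 9% = ¥77,521.59.
Total = ¥3,862.83 + ¥0.00 + ¥77,521.59 = ¥81,384.42.

¥81,384.42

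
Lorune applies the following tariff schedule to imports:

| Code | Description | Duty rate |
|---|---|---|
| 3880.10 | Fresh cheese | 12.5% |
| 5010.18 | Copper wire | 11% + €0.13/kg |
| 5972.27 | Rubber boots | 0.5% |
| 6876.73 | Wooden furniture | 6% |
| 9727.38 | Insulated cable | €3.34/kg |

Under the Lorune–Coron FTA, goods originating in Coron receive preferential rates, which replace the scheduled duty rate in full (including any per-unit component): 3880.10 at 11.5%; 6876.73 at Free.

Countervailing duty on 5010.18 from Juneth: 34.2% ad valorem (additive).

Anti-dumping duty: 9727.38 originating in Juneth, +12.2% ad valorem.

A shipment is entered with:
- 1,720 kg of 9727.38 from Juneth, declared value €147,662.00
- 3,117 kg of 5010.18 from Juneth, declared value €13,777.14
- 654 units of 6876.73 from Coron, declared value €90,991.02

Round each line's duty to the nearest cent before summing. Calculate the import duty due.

€30,392.04

Line 1 (9727.38, Juneth, 1,720 kg, €147,662.00):
Base rate for 9727.38 is €3.34/kg.
Additional duty on 9727.38 from Juneth: +12.2% ad valorem. Applied ad valorem rate = 12.2%.
Duty = €147,662.00 × 12.2% + 1,720 × €3.34 = €23,759.56.
Line 2 (5010.18, Juneth, 3,117 kg, €13,777.14):
Base rate for 5010.18 is 11% + €0.13/kg.
Additional duty on 5010.18 from Juneth: +34.2%. Applied ad valorem rate: 11% + 34.2% = 45.2%.
Duty = €13,777.14 × 45.2% + 3,117 × €0.13 = €6,632.48.
Line 3 (6876.73, Coron, 654 units, €90,991.02):
Base rate for 6876.73 is 6%.
Origin Coron qualifies under the Lorune–Coron agreement and 6876.73 is covered: preferential rate Free applies instead.
Duty = €90,991.02 × 0% = €0.00.
Total = €23,759.56 + €6,632.48 + €0.00 = €30,392.04.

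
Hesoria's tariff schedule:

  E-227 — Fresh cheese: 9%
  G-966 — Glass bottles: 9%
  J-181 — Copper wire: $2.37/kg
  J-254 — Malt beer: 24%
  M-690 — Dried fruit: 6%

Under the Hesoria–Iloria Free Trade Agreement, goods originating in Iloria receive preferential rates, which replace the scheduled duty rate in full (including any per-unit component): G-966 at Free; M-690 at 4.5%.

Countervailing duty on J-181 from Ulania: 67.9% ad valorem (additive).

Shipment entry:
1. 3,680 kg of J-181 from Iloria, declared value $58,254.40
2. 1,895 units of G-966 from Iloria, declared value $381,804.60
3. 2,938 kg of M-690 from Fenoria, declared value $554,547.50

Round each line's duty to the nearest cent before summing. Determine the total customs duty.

$41,994.45

Line 1 (J-181, Iloria, 3,680 kg, $58,254.40):
Base rate for J-181 is $2.37/kg.
Origin Iloria is the FTA partner but J-181 is not on the preference list; base rate stands.
The additional-duty order on J-181 targets Ulania, not Iloria; it does not apply.
Duty = 3,680 × $2.37 = $8,721.60.
Line 2 (G-966, Iloria, 1,895 units, $381,804.60):
Base rate for G-966 is 9%.
Origin Iloria qualifies under the Hesoria–Iloria agreement and G-966 is covered: preferential rate Free applies instead.
Duty = $381,804.60 × 0% = $0.00.
Line 3 (M-690, Fenoria, 2,938 kg, $554,547.50):
Base rate for M-690 is 6%.
M-690 has an FTA preferential rate, but origin Fenoria is not Iloria; base rate stands.
Duty = $554,547.50 × 6% = $33,272.85.
Total = $8,721.60 + $0.00 + $33,272.85 = $41,994.45.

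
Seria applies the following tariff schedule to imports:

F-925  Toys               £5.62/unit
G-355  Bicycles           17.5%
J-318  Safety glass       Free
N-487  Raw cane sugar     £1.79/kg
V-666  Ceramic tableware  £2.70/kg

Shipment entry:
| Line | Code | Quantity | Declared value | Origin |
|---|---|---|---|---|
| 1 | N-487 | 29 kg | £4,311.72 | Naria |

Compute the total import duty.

Line 1 (N-487, Naria, 29 kg, £4,311.72):
Base rate for N-487 is £1.79/kg.
Duty = 29 × £1.79 = £51.91.

£51.91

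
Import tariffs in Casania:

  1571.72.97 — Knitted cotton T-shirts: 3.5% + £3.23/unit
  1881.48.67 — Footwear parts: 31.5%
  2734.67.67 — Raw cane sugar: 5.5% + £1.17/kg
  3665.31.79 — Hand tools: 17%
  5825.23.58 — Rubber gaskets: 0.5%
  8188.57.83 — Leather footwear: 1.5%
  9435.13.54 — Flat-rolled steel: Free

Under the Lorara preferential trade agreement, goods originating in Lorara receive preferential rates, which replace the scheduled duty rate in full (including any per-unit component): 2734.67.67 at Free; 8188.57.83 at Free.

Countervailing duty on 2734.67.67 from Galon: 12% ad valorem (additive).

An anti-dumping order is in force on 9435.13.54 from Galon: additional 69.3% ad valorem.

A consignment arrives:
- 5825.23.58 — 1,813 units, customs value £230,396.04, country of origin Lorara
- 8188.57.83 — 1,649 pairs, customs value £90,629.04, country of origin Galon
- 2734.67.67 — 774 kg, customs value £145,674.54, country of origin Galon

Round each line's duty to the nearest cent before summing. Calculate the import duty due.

Line 1 (5825.23.58, Lorara, 1,813 units, £230,396.04):
Base rate for 5825.23.58 is 0.5%.
Origin Lorara is the FTA partner but 5825.23.58 is not on the preference list; base rate stands.
Duty = £230,396.04 × 0.5% = £1,151.98.
Line 2 (8188.57.83, Galon, 1,649 pairs, £90,629.04):
Base rate for 8188.57.83 is 1.5%.
8188.57.83 has an FTA preferential rate, but origin Galon is not Lorara; base rate stands.
Duty = £90,629.04 × 1.5% = £1,359.44.
Line 3 (2734.67.67, Galon, 774 kg, £145,674.54):
Base rate for 2734.67.67 is 5.5% + £1.17/kg.
2734.67.67 has an FTA preferential rate, but origin Galon is not Lorara; base rate stands.
Additional duty on 2734.67.67 from Galon: +12%. Applied ad valorem rate: 5.5% + 12% = 17.5%.
Duty = £145,674.54 × 17.5% + 774 × £1.17 = £26,398.62.
Total = £1,151.98 + £1,359.44 + £26,398.62 = £28,910.04.

£28,910.04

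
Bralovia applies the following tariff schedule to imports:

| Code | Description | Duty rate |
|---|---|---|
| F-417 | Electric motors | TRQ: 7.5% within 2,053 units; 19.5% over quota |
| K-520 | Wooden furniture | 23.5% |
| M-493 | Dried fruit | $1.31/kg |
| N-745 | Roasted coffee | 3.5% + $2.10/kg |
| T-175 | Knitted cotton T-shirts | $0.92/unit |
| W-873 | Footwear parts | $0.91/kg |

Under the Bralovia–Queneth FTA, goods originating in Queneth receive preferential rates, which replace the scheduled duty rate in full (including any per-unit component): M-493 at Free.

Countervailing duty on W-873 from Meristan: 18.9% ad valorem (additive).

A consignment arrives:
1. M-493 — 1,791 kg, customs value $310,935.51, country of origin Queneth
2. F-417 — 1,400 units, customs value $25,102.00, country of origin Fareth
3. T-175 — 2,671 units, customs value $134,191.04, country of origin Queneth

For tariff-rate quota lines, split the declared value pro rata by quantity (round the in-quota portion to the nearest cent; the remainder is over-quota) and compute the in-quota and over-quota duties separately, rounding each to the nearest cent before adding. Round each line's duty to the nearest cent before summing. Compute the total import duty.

Line 1 (M-493, Queneth, 1,791 kg, $310,935.51):
Base rate for M-493 is $1.31/kg.
Origin Queneth qualifies under the Bralovia–Queneth agreement and M-493 is covered: preferential rate Free applies instead.
Duty = $310,935.51 × 0% = $0.00.
Line 2 (F-417, Fareth, 1,400 units, $25,102.00):
Code F-417 is under a tariff-rate quota (threshold 2,053 units). Quantity 1,400 units is within the quota, so the in-quota rate 7.5% applies to the full value.
Duty = $25,102.00 × 7.5% = $1,882.65.
Line 3 (T-175, Queneth, 2,671 units, $134,191.04):
Base rate for T-175 is $0.92/unit.
Origin Queneth is the FTA partner but T-175 is not on the preference list; base rate stands.
Duty = 2,671 × $0.92 = $2,457.32.
Total = $0.00 + $1,882.65 + $2,457.32 = $4,339.97.

$4,339.97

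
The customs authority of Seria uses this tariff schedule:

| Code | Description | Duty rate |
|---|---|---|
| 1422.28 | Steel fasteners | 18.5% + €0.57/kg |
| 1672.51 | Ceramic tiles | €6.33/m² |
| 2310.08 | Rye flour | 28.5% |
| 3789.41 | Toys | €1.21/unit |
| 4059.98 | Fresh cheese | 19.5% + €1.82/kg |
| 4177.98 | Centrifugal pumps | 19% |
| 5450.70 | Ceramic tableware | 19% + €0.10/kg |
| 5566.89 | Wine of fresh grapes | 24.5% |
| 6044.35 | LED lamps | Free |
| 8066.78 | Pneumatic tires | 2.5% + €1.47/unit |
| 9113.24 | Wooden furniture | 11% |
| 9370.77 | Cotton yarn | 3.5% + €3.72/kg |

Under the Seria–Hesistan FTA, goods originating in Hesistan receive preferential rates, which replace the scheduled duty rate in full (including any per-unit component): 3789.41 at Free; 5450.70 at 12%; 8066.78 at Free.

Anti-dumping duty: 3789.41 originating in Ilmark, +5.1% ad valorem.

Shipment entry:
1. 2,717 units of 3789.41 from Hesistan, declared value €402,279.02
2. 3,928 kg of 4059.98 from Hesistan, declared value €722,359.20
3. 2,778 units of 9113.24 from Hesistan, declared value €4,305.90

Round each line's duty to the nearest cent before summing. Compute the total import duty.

Line 1 (3789.41, Hesistan, 2,717 units, €402,279.02):
Base rate for 3789.41 is €1.21/unit.
Origin Hesistan qualifies under the Seria–Hesistan agreement and 3789.41 is covered: preferential rate Free applies instead.
The additional-duty order on 3789.41 targets Ilmark, not Hesistan; it does not apply.
Duty = €402,279.02 × 0% = €0.00.
Line 2 (4059.98, Hesistan, 3,928 kg, €722,359.20):
Base rate for 4059.98 is 19.5% + €1.82/kg.
Origin Hesistan is the FTA partner but 4059.98 is not on the preference list; base rate stands.
Duty = €722,359.20 × 19.5% + 3,928 × €1.82 = €148,009.00.
Line 3 (9113.24, Hesistan, 2,778 units, €4,305.90):
Base rate for 9113.24 is 11%.
Origin Hesistan is the FTA partner but 9113.24 is not on the preference list; base rate stands.
Duty = €4,305.90 × 11% = €473.65.
Total = €0.00 + €148,009.00 + €473.65 = €148,482.65.

€148,482.65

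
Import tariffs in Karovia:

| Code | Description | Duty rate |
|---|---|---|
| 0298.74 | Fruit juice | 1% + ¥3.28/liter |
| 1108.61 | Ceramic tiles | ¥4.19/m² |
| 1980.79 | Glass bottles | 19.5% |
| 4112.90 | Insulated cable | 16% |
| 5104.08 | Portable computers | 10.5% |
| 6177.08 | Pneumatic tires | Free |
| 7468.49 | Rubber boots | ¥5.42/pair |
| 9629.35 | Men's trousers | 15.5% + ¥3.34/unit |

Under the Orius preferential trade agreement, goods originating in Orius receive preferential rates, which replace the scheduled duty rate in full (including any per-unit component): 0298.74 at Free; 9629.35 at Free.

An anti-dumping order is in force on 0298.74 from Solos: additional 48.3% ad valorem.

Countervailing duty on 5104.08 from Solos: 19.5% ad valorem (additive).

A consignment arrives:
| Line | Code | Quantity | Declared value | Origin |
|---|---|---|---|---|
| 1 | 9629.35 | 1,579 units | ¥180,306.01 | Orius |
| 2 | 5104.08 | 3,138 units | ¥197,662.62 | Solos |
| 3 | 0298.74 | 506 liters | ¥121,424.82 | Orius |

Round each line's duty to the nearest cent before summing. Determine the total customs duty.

¥59,298.79

Line 1 (9629.35, Orius, 1,579 units, ¥180,306.01):
Base rate for 9629.35 is 15.5% + ¥3.34/unit.
Origin Orius qualifies under the Karovia–Orius agreement and 9629.35 is covered: preferential rate Free applies instead.
Duty = ¥180,306.01 × 0% = ¥0.00.
Line 2 (5104.08, Solos, 3,138 units, ¥197,662.62):
Base rate for 5104.08 is 10.5%.
Additional duty on 5104.08 from Solos: +19.5%. Applied ad valorem rate: 10.5% + 19.5% = 30%.
Duty = ¥197,662.62 × 30% = ¥59,298.79.
Line 3 (0298.74, Orius, 506 liters, ¥121,424.82):
Base rate for 0298.74 is 1% + ¥3.28/liter.
Origin Orius qualifies under the Karovia–Orius agreement and 0298.74 is covered: preferential rate Free applies instead.
The additional-duty order on 0298.74 targets Solos, not Orius; it does not apply.
Duty = ¥121,424.82 × 0% = ¥0.00.
Total = ¥0.00 + ¥59,298.79 + ¥0.00 = ¥59,298.79.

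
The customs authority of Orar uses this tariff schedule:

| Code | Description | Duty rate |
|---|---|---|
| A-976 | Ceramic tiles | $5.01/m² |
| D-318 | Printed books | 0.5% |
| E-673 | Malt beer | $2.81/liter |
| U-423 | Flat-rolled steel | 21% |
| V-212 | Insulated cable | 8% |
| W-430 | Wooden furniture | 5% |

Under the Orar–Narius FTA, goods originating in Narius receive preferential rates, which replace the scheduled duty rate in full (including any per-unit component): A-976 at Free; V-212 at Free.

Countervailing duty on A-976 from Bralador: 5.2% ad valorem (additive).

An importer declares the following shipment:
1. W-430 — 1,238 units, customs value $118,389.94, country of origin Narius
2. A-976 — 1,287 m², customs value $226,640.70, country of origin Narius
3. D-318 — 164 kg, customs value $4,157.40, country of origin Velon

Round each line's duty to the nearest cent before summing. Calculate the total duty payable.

Line 1 (W-430, Narius, 1,238 units, $118,389.94):
Base rate for W-430 is 5%.
Origin Narius is the FTA partner but W-430 is not on the preference list; base rate stands.
Duty = $118,389.94 × 5% = $5,919.50.
Line 2 (A-976, Narius, 1,287 m², $226,640.70):
Base rate for A-976 is $5.01/m².
Origin Narius qualifies under the Orar–Narius agreement and A-976 is covered: preferential rate Free applies instead.
The additional-duty order on A-976 targets Bralador, not Narius; it does not apply.
Duty = $226,640.70 × 0% = $0.00.
Line 3 (D-318, Velon, 164 kg, $4,157.40):
Base rate for D-318 is 0.5%.
Duty = $4,157.40 × 0.5% = $20.79.
Total = $5,919.50 + $0.00 + $20.79 = $5,940.29.

$5,940.29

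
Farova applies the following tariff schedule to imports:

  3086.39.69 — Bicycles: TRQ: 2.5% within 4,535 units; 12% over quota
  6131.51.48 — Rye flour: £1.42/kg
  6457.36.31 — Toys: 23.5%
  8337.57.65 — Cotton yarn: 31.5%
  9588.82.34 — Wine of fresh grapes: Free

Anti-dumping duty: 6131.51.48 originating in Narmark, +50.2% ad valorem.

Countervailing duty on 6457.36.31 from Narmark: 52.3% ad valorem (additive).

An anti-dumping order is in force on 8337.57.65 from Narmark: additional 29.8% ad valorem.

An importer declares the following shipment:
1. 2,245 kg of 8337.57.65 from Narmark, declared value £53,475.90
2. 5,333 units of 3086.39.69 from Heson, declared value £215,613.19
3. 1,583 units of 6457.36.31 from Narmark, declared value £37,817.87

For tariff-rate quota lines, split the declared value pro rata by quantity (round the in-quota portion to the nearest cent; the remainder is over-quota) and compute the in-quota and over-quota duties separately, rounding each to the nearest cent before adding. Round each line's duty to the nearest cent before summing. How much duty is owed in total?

£69,902.01

Line 1 (8337.57.65, Narmark, 2,245 kg, £53,475.90):
Base rate for 8337.57.65 is 31.5%.
Additional duty on 8337.57.65 from Narmark: +29.8%. Applied ad valorem rate: 31.5% + 29.8% = 61.3%.
Duty = £53,475.90 × 61.3% = £32,780.73.
Line 2 (3086.39.69, Heson, 5,333 units, £215,613.19):
Code 3086.39.69 is under a tariff-rate quota (threshold 4,535 units). In-quota: 4,535 units at 2.5%; over-quota: 798 units at 12%.
Pro-rata value split: in-quota = £215,613.19 × 4,535/5,333 = £183,350.05; over-quota = £215,613.19 − £183,350.05 = £32,263.14.
In-quota duty = £183,350.05 × 2.5% = £4,583.75. Over-quota duty = £32,263.14 × 12% = £3,871.58.
Line duty = £4,583.75 + £3,871.58 = £8,455.33.
Line 3 (6457.36.31, Narmark, 1,583 units, £37,817.87):
Base rate for 6457.36.31 is 23.5%.
Additional duty on 6457.36.31 from Narmark: +52.3%. Applied ad valorem rate: 23.5% + 52.3% = 75.8%.
Duty = £37,817.87 × 75.8% = £28,665.95.
Total = £32,780.73 + £8,455.33 + £28,665.95 = £69,902.01.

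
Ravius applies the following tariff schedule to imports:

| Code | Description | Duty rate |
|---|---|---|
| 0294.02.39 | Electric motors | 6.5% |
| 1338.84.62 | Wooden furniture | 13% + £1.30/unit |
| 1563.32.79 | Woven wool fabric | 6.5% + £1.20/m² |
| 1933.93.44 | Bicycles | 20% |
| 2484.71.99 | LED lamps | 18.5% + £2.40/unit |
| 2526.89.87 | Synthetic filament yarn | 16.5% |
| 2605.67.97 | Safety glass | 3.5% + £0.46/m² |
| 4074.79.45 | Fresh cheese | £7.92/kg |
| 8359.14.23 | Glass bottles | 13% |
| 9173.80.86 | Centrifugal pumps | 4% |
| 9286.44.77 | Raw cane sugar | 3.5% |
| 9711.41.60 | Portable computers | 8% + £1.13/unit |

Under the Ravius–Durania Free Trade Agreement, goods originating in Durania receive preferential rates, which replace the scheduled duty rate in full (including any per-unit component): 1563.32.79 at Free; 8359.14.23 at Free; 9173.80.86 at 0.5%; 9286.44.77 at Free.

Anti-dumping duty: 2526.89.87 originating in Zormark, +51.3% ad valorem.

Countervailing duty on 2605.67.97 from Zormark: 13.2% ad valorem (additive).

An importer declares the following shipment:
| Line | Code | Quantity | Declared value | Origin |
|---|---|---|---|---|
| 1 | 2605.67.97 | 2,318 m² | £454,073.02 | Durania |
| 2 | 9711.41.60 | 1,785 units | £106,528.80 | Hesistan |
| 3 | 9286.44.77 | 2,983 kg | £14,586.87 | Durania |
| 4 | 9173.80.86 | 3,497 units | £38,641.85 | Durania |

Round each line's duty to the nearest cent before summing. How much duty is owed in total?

£27,691.40

Line 1 (2605.67.97, Durania, 2,318 m², £454,073.02):
Base rate for 2605.67.97 is 3.5% + £0.46/m².
Origin Durania is the FTA partner but 2605.67.97 is not on the preference list; base rate stands.
The additional-duty order on 2605.67.97 targets Zormark, not Durania; it does not apply.
Duty = £454,073.02 × 3.5% + 2,318 × £0.46 = £16,958.84.
Line 2 (9711.41.60, Hesistan, 1,785 units, £106,528.80):
Base rate for 9711.41.60 is 8% + £1.13/unit.
Duty = £106,528.80 × 8% + 1,785 × £1.13 = £10,539.35.
Line 3 (9286.44.77, Durania, 2,983 kg, £14,586.87):
Base rate for 9286.44.77 is 3.5%.
Origin Durania qualifies under the Ravius–Durania agreement and 9286.44.77 is covered: preferential rate Free applies instead.
Duty = £14,586.87 × 0% = £0.00.
Line 4 (9173.80.86, Durania, 3,497 units, £38,641.85):
Base rate for 9173.80.86 is 4%.
Origin Durania qualifies under the Ravius–Durania agreement and 9173.80.86 is covered: preferential rate 0.5% applies instead.
Duty = £38,641.85 × 0.5% = £193.21.
Total = £16,958.84 + £10,539.35 + £0.00 + £193.21 = £27,691.40.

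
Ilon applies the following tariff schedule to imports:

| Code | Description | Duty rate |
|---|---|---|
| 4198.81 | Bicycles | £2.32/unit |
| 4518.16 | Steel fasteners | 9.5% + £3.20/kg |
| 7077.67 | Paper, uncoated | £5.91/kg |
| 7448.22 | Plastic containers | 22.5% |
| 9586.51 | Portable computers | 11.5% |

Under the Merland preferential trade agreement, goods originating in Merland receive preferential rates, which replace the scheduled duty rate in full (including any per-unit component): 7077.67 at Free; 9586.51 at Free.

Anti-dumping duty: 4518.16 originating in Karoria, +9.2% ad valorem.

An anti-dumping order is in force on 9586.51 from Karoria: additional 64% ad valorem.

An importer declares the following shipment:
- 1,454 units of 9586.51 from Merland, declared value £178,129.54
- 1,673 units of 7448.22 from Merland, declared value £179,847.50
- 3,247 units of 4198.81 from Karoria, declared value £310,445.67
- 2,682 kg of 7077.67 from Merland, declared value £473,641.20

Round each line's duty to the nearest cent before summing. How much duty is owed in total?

£47,998.73

Line 1 (9586.51, Merland, 1,454 units, £178,129.54):
Base rate for 9586.51 is 11.5%.
Origin Merland qualifies under the Ilon–Merland agreement and 9586.51 is covered: preferential rate Free applies instead.
The additional-duty order on 9586.51 targets Karoria, not Merland; it does not apply.
Duty = £178,129.54 × 0% = £0.00.
Line 2 (7448.22, Merland, 1,673 units, £179,847.50):
Base rate for 7448.22 is 22.5%.
Origin Merland is the FTA partner but 7448.22 is not on the preference list; base rate stands.
Duty = £179,847.50 × 22.5% = £40,465.69.
Line 3 (4198.81, Karoria, 3,247 units, £310,445.67):
Base rate for 4198.81 is £2.32/unit.
Duty = 3,247 × £2.32 = £7,533.04.
Line 4 (7077.67, Merland, 2,682 kg, £473,641.20):
Base rate for 7077.67 is £5.91/kg.
Origin Merland qualifies under the Ilon–Merland agreement and 7077.67 is covered: preferential rate Free applies instead.
Duty = £473,641.20 × 0% = £0.00.
Total = £0.00 + £40,465.69 + £7,533.04 + £0.00 = £47,998.73.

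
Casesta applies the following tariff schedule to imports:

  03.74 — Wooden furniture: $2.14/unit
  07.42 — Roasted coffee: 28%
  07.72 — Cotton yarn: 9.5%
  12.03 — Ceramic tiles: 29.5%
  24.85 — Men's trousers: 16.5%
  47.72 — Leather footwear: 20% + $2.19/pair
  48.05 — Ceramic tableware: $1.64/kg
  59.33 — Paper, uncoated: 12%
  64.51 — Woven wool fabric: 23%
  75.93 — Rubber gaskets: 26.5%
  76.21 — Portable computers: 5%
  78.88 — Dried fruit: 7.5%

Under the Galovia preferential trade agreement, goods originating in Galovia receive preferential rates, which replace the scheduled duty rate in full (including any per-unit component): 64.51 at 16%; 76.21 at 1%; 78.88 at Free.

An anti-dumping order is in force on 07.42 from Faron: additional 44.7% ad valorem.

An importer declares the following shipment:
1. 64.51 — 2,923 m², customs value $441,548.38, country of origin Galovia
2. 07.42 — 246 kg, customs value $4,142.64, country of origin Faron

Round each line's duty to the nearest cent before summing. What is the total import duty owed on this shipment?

$73,659.44

Line 1 (64.51, Galovia, 2,923 m², $441,548.38):
Base rate for 64.51 is 23%.
Origin Galovia qualifies under the Casesta–Galovia agreement and 64.51 is covered: preferential rate 16% applies instead.
Duty = $441,548.38 × 16% = $70,647.74.
Line 2 (07.42, Faron, 246 kg, $4,142.64):
Base rate for 07.42 is 28%.
Additional duty on 07.42 from Faron: +44.7%. Applied ad valorem rate: 28% + 44.7% = 72.7%.
Duty = $4,142.64 × 72.7% = $3,011.70.
Total = $70,647.74 + $3,011.70 = $73,659.44.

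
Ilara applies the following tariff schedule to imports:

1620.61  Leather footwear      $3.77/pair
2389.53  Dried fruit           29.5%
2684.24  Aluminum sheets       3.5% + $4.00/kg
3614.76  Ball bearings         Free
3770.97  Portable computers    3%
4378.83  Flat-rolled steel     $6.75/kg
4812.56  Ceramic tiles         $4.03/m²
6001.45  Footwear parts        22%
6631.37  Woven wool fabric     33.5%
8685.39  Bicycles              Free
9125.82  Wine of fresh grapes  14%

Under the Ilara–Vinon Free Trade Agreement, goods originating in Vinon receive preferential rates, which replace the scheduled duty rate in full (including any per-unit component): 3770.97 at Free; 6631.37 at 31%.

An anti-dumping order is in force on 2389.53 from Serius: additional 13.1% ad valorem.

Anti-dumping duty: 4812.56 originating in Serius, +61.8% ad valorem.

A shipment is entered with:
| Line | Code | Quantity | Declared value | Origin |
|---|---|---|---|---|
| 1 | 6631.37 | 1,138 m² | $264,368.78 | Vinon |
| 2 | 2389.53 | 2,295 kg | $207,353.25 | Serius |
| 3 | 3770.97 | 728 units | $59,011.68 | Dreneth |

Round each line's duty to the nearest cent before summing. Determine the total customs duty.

$172,057.15

Line 1 (6631.37, Vinon, 1,138 m², $264,368.78):
Base rate for 6631.37 is 33.5%.
Origin Vinon qualifies under the Ilara–Vinon agreement and 6631.37 is covered: preferential rate 31% applies instead.
Duty = $264,368.78 × 31% = $81,954.32.
Line 2 (2389.53, Serius, 2,295 kg, $207,353.25):
Base rate for 2389.53 is 29.5%.
Additional duty on 2389.53 from Serius: +13.1%. Applied ad valorem rate: 29.5% + 13.1% = 42.6%.
Duty = $207,353.25 × 42.6% = $88,332.48.
Line 3 (3770.97, Dreneth, 728 units, $59,011.68):
Base rate for 3770.97 is 3%.
3770.97 has an FTA preferential rate, but origin Dreneth is not Vinon; base rate stands.
Duty = $59,011.68 × 3% = $1,770.35.
Total = $81,954.32 + $88,332.48 + $1,770.35 = $172,057.15.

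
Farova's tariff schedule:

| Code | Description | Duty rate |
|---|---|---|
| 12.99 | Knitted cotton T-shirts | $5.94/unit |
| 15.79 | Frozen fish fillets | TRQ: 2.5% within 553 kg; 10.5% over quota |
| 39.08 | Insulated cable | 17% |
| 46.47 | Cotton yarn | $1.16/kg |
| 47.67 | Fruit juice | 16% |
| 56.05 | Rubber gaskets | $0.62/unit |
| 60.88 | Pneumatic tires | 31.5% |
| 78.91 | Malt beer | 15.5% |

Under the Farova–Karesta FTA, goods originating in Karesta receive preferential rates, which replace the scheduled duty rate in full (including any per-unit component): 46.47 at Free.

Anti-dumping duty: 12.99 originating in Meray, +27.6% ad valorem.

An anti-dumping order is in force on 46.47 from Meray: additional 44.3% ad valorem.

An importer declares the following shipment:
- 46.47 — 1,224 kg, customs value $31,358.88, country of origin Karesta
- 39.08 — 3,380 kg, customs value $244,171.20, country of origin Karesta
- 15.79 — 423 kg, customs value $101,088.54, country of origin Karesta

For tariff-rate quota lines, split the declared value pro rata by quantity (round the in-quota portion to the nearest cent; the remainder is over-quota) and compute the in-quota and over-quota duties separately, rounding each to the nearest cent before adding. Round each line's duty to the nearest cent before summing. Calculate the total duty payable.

$44,036.31

Line 1 (46.47, Karesta, 1,224 kg, $31,358.88):
Base rate for 46.47 is $1.16/kg.
Origin Karesta qualifies under the Farova–Karesta agreement and 46.47 is covered: preferential rate Free applies instead.
The additional-duty order on 46.47 targets Meray, not Karesta; it does not apply.
Duty = $31,358.88 × 0% = $0.00.
Line 2 (39.08, Karesta, 3,380 kg, $244,171.20):
Base rate for 39.08 is 17%.
Origin Karesta is the FTA partner but 39.08 is not on the preference list; base rate stands.
Duty = $244,171.20 × 17% = $41,509.10.
Line 3 (15.79, Karesta, 423 kg, $101,088.54):
Code 15.79 is under a tariff-rate quota (threshold 553 kg). Quantity 423 kg is within the quota, so the in-quota rate 2.5% applies to the full value.
Duty = $101,088.54 × 2.5% = $2,527.21.
Total = $0.00 + $41,509.10 + $2,527.21 = $44,036.31.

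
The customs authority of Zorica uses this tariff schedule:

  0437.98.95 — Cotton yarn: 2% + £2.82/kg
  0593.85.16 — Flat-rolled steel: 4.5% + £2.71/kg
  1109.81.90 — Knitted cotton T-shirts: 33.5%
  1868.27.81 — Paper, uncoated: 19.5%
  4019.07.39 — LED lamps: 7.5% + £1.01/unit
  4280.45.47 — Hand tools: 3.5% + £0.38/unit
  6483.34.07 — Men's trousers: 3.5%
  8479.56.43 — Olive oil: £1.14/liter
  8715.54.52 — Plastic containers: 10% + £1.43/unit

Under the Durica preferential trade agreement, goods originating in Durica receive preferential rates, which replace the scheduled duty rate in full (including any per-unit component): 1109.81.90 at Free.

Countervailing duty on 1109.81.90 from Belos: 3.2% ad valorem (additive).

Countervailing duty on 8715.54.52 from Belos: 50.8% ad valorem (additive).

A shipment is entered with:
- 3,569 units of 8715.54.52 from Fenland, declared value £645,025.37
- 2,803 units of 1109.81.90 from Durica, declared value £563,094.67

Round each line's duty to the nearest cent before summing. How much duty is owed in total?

Line 1 (8715.54.52, Fenland, 3,569 units, £645,025.37):
Base rate for 8715.54.52 is 10% + £1.43/unit.
The additional-duty order on 8715.54.52 targets Belos, not Fenland; it does not apply.
Duty = £645,025.37 × 10% + 3,569 × £1.43 = £69,606.21.
Line 2 (1109.81.90, Durica, 2,803 units, £563,094.67):
Base rate for 1109.81.90 is 33.5%.
Origin Durica qualifies under the Zorica–Durica agreement and 1109.81.90 is covered: preferential rate Free applies instead.
The additional-duty order on 1109.81.90 targets Belos, not Durica; it does not apply.
Duty = £563,094.67 × 0% = £0.00.
Total = £69,606.21 + £0.00 = £69,606.21.

£69,606.21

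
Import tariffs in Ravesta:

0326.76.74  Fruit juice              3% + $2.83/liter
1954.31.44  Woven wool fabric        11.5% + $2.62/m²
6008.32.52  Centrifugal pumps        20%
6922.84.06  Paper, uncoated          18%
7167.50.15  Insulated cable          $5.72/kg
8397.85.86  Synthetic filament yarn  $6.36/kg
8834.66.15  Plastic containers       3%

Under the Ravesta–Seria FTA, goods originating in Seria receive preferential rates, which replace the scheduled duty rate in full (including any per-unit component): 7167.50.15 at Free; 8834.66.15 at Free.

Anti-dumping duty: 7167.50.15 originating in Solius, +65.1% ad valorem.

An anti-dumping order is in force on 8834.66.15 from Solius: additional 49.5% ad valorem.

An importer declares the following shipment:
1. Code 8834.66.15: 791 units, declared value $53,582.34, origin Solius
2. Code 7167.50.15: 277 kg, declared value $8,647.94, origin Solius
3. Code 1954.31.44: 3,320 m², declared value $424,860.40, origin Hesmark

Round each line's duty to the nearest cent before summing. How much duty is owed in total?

Line 1 (8834.66.15, Solius, 791 units, $53,582.34):
Base rate for 8834.66.15 is 3%.
8834.66.15 has an FTA preferential rate, but origin Solius is not Seria; base rate stands.
Additional duty on 8834.66.15 from Solius: +49.5%. Applied ad valorem rate: 3% + 49.5% = 52.5%.
Duty = $53,582.34 × 52.5% = $28,130.73.
Line 2 (7167.50.15, Solius, 277 kg, $8,647.94):
Base rate for 7167.50.15 is $5.72/kg.
7167.50.15 has an FTA preferential rate, but origin Solius is not Seria; base rate stands.
Additional duty on 7167.50.15 from Solius: +65.1% ad valorem. Applied ad valorem rate = 65.1%.
Duty = $8,647.94 × 65.1% + 277 × $5.72 = $7,214.25.
Line 3 (1954.31.44, Hesmark, 3,320 m², $424,860.40):
Base rate for 1954.31.44 is 11.5% + $2.62/m².
Duty = $424,860.40 × 11.5% + 3,320 × $2.62 = $57,557.35.
Total = $28,130.73 + $7,214.25 + $57,557.35 = $92,902.33.

$92,902.33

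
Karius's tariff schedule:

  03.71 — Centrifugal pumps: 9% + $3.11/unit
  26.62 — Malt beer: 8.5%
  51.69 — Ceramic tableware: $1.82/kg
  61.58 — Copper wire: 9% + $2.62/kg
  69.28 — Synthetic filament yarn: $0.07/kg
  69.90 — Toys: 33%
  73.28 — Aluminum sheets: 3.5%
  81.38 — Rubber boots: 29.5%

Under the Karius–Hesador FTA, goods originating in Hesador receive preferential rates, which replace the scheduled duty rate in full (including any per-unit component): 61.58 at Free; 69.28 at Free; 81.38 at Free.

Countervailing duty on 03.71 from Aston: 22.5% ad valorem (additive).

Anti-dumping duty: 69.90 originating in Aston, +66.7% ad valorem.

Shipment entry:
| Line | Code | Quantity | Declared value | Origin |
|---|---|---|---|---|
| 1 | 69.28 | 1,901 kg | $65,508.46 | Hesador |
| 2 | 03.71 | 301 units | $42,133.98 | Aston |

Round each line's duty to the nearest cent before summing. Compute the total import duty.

$14,208.31

Line 1 (69.28, Hesador, 1,901 kg, $65,508.46):
Base rate for 69.28 is $0.07/kg.
Origin Hesador qualifies under the Karius–Hesador agreement and 69.28 is covered: preferential rate Free applies instead.
Duty = $65,508.46 × 0% = $0.00.
Line 2 (03.71, Aston, 301 units, $42,133.98):
Base rate for 03.71 is 9% + $3.11/unit.
Additional duty on 03.71 from Aston: +22.5%. Applied ad valorem rate: 9% + 22.5% = 31.5%.
Duty = $42,133.98 × 31.5% + 301 × $3.11 = $14,208.31.
Total = $0.00 + $14,208.31 = $14,208.31.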